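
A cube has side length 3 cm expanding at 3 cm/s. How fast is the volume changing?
81 cm³/s

V = s³
dV/dt = 3s² · ds/dt = 3·3²·3 = 81 cm³/s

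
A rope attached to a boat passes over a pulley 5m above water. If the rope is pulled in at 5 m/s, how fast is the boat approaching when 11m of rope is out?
55√6/24 ≈ 5.613 m/s

rope² = x² + 5²
x = √(11² - 5²) = 4√6
dx/dt = (rope/x) · d(rope)/dt = (11/(4√6)) · (-5) = -55√6/24 m/s
The boat approaches at 55√6/24 ≈ 5.613 m/s.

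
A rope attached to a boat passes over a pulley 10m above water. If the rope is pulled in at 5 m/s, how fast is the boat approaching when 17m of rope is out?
85√21/63 ≈ 6.183 m/s

rope² = x² + 10²
x = √(17² - 10²) = 3√21
dx/dt = (rope/x) · d(rope)/dt = (17/(3√21)) · (-5) = -85√21/63 m/s
The boat approaches at 85√21/63 ≈ 6.183 m/s.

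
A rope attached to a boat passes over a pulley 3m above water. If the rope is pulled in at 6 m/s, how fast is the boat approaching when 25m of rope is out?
75√154/154 ≈ 6.044 m/s

rope² = x² + 3²
x = √(25² - 3²) = 2√154
dx/dt = (rope/x) · d(rope)/dt = (25/(2√154)) · (-6) = -75√154/154 m/s
The boat approaches at 75√154/154 ≈ 6.044 m/s.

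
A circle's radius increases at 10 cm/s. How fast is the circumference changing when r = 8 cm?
20π cm/s

C = 2πr
dC/dt = 2π · dr/dt = 2π · 10 = 20π cm/s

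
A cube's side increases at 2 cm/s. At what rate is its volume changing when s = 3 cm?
54 cm³/s

V = s³
dV/dt = 3s² · ds/dt = 3·3²·2 = 54 cm³/s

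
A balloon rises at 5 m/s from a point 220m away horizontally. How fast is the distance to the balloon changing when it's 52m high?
65√3194/3194 ≈ 1.15 m/s

z² = 220² + y²
z = √(220² + 52²) = 4√3194
dz/dt = y/z · dy/dt = 52/(4√3194) · 5 = 65√3194/3194 ≈ 1.15 m/s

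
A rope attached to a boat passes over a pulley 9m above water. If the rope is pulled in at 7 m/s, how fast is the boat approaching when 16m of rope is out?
16√7/5 ≈ 8.466 m/s

rope² = x² + 9²
x = √(16² - 9²) = 5√7
dx/dt = (rope/x) · d(rope)/dt = (16/(5√7)) · (-7) = -16√7/5 m/s
The boat approaches at 16√7/5 ≈ 8.466 m/s.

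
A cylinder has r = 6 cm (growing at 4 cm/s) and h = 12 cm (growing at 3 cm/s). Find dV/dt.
684π cm³/s

V = πr²h
dV/dt = 2πrh·dr/dt + πr²·dh/dt
= 2π(6)(12)(4) + π(6)²(3)
= 684π cm³/s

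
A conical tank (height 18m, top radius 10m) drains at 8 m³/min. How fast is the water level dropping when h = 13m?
648/(4225π) ≈ 0.04882 m/min

r/h = 10/18, so r = (5/9)h
V = (1/3)πr²h = (1/3)π((5/9)h)²h = (25/243)πh³
dV/dh = (25/81)πh²
dh/dt = (dV/dt)/(dV/dh) = -8/((25/81)π·13²) = -648/(4225π) m/min
The level is dropping at 648/(4225π) ≈ 0.04882 m/min.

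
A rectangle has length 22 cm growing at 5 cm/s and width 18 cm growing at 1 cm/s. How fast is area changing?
112 cm²/s

A = lw
dA/dt = w·dl/dt + l·dw/dt = 18·5 + 22·1 = 112 cm²/s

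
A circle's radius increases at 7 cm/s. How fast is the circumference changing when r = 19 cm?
14π cm/s

C = 2πr
dC/dt = 2π · dr/dt = 2π · 7 = 14π cm/s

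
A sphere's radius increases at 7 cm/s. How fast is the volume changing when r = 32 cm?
28672π cm³/s

V = (4/3)πr³
dV/dt = dV/dr · dr/dt = 4πr² · 7
At r = 32: dV/dt = 28672π cm³/s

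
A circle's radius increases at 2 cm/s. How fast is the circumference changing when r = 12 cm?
4π cm/s

C = 2πr
dC/dt = 2π · dr/dt = 2π · 2 = 4π cm/s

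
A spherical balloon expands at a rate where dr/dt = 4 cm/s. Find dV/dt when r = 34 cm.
18496π cm³/s

V = (4/3)πr³
dV/dt = dV/dr · dr/dt = 4πr² · 4
At r = 34: dV/dt = 18496π cm³/s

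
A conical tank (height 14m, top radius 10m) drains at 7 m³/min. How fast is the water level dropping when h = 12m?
343/(3600π) ≈ 0.03033 m/min

r/h = 10/14, so r = (5/7)h
V = (1/3)πr²h = (1/3)π((5/7)h)²h = (25/147)πh³
dV/dh = (25/49)πh²
dh/dt = (dV/dt)/(dV/dh) = -7/((25/49)π·12²) = -343/(3600π) m/min
The level is dropping at 343/(3600π) ≈ 0.03033 m/min.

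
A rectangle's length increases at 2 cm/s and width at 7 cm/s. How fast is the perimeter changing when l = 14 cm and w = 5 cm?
18 cm/s

P = 2(l + w)
dP/dt = 2(dl/dt + dw/dt) = 2(2 + 7) = 18 cm/s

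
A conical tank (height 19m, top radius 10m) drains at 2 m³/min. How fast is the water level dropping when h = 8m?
361/(3200π) ≈ 0.03591 m/min

r/h = 10/19, so r = (10/19)h
V = (1/3)πr²h = (1/3)π((10/19)h)²h = (100/1083)πh³
dV/dh = (100/361)πh²
dh/dt = (dV/dt)/(dV/dh) = -2/((100/361)π·8²) = -361/(3200π) m/min
The level is dropping at 361/(3200π) ≈ 0.03591 m/min.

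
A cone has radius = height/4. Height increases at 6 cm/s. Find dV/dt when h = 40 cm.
600π cm³/s

V = (1/3)π(h/4)²h = πh³/48
dV/dt = πh²/16 · 6
At h = 40: dV/dt = 600π cm³/s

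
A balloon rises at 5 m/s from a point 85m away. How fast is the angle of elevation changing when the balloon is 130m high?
0.017617 rad/s

tan(θ) = y/85
sec²(θ) · dθ/dt = (1/85) · dy/dt
dθ/dt = cos²(θ)/85 · 5 = 85/(85² + 130²) · 5
dθ/dt = 0.017617 rad/s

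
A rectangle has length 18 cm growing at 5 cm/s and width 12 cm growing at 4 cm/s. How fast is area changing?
132 cm²/s

A = lw
dA/dt = w·dl/dt + l·dw/dt = 12·5 + 18·4 = 132 cm²/s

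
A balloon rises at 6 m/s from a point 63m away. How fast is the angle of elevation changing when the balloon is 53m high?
0.055769 rad/s

tan(θ) = y/63
sec²(θ) · dθ/dt = (1/63) · dy/dt
dθ/dt = cos²(θ)/63 · 6 = 63/(63² + 53²) · 6
dθ/dt = 0.055769 rad/s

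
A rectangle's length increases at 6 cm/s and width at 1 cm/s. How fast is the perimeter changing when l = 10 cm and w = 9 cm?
14 cm/s

P = 2(l + w)
dP/dt = 2(dl/dt + dw/dt) = 2(6 + 1) = 14 cm/s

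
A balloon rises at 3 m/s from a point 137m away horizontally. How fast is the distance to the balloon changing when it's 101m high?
303√28970/28970 ≈ 1.78 m/s

z² = 137² + y²
z = √(137² + 101²) = √28970
dz/dt = y/z · dy/dt = 101/√28970 · 3 = 303√28970/28970 ≈ 1.78 m/s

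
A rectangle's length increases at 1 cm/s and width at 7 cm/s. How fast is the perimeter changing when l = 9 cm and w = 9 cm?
16 cm/s

P = 2(l + w)
dP/dt = 2(dl/dt + dw/dt) = 2(1 + 7) = 16 cm/s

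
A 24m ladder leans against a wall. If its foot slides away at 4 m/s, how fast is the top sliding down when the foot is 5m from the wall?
20√551/551 ≈ 0.852 m/s

x² + y² = 24²
2x·dx/dt + 2y·dy/dt = 0
dy/dt = -x/y · dx/dt = -5/√551 · 4 = -20√551/551 m/s
The top is descending at 20√551/551 ≈ 0.852 m/s.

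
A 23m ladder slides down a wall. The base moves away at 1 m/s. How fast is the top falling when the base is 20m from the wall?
20√129/129 ≈ 1.761 m/s

x² + y² = 23²
2x·dx/dt + 2y·dy/dt = 0
dy/dt = -x/y · dx/dt = -20/√129 · 1 = -20√129/129 m/s
The top is descending at 20√129/129 ≈ 1.761 m/s.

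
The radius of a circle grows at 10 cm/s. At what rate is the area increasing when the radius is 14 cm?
280π cm²/s

A = πr²
dA/dt = 2πr · dr/dt = 2π(14)(10) = 280π cm²/s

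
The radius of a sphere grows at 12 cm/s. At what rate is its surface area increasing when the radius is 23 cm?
2208π cm²/s

S = 4πr²
dS/dt = dS/dr · dr/dt = 8πr · 12
At r = 23: dS/dt = 2208π cm²/s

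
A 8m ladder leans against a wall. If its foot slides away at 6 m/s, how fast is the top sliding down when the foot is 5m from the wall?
10√39/13 ≈ 4.804 m/s

x² + y² = 8²
2x·dx/dt + 2y·dy/dt = 0
dy/dt = -x/y · dx/dt = -5/√39 · 6 = -10√39/13 m/s
The top is descending at 10√39/13 ≈ 4.804 m/s.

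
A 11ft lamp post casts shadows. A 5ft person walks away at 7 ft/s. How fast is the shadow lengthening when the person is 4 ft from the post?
35/6 ft/s

By similar triangles: 11/(x+s) = 5/s
Solving: s = 5x/6
ds/dt = 5/6 · dx/dt = 5/6 · 7 = 35/6 ft/s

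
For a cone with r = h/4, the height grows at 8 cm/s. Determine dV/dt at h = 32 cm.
512π cm³/s

V = (1/3)π(h/4)²h = πh³/48
dV/dt = πh²/16 · 8
At h = 32: dV/dt = 512π cm³/s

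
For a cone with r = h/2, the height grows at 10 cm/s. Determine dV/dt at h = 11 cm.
605π/2 cm³/s

V = (1/3)π(h/2)²h = πh³/12
dV/dt = πh²/4 · 10
At h = 11: dV/dt = 605π/2 cm³/s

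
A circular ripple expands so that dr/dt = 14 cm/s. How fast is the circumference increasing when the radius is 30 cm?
28π cm/s

C = 2πr
dC/dt = 2π · dr/dt = 2π · 14 = 28π cm/s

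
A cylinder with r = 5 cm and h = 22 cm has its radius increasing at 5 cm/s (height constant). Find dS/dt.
320π cm²/s

S = 2πrh + 2πr² (lateral + bases)
dS/dt = (2πh + 4πr)·dr/dt = (2π·22 + 4π·5)·5
= 320π cm²/s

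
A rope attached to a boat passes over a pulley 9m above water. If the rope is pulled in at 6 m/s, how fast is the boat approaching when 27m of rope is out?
9√2/2 ≈ 6.364 m/s

rope² = x² + 9²
x = √(27² - 9²) = 18√2
dx/dt = (rope/x) · d(rope)/dt = (27/(18√2)) · (-6) = -9√2/2 m/s
The boat approaches at 9√2/2 ≈ 6.364 m/s.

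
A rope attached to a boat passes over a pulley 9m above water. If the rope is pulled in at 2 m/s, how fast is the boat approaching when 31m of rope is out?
31√55/110 ≈ 2.09 m/s

rope² = x² + 9²
x = √(31² - 9²) = 4√55
dx/dt = (rope/x) · d(rope)/dt = (31/(4√55)) · (-2) = -31√55/110 m/s
The boat approaches at 31√55/110 ≈ 2.09 m/s.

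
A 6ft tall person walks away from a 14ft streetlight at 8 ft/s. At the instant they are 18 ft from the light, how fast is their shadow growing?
6 ft/s

By similar triangles: 14/(x+s) = 6/s
Solving: s = 6x/8
ds/dt = 6/8 · dx/dt = 3/4 · 8 = 6 ft/s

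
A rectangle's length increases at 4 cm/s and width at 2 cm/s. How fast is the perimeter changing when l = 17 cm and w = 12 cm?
12 cm/s

P = 2(l + w)
dP/dt = 2(dl/dt + dw/dt) = 2(4 + 2) = 12 cm/s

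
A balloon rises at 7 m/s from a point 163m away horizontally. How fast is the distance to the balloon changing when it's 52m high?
364√29273/29273 ≈ 2.127 m/s

z² = 163² + y²
z = √(163² + 52²) = √29273
dz/dt = y/z · dy/dt = 52/√29273 · 7 = 364√29273/29273 ≈ 2.127 m/s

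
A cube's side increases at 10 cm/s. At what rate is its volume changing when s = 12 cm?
4320 cm³/s

V = s³
dV/dt = 3s² · ds/dt = 3·12²·10 = 4320 cm³/s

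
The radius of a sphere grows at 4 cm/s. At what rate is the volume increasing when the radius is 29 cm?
13456π cm³/s

V = (4/3)πr³
dV/dt = dV/dr · dr/dt = 4πr² · 4
At r = 29: dV/dt = 13456π cm³/s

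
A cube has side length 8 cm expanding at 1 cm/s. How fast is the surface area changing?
96 cm²/s

A = 6s²
dA/dt = 12s · ds/dt = 12·8·1 = 96 cm²/s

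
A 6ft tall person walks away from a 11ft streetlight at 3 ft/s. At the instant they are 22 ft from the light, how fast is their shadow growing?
18/5 ft/s

By similar triangles: 11/(x+s) = 6/s
Solving: s = 6x/5
ds/dt = 6/5 · dx/dt = 6/5 · 3 = 18/5 ft/s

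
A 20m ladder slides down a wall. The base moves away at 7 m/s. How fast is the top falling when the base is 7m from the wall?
49√39/117 ≈ 2.615 m/s

x² + y² = 20²
2x·dx/dt + 2y·dy/dt = 0
dy/dt = -x/y · dx/dt = -7/(3√39) · 7 = -49√39/117 m/s
The top is descending at 49√39/117 ≈ 2.615 m/s.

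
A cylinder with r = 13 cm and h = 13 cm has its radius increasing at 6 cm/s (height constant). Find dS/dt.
468π cm²/s

S = 2πrh + 2πr² (lateral + bases)
dS/dt = (2πh + 4πr)·dr/dt = (2π·13 + 4π·13)·6
= 468π cm²/s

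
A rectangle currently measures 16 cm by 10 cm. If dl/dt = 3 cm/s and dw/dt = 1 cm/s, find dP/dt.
8 cm/s

P = 2(l + w)
dP/dt = 2(dl/dt + dw/dt) = 2(3 + 1) = 8 cm/s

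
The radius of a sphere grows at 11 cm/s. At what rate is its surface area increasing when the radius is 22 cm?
1936π cm²/s

S = 4πr²
dS/dt = dS/dr · dr/dt = 8πr · 11
At r = 22: dS/dt = 1936π cm²/s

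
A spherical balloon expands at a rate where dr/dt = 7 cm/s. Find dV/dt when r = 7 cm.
1372π cm³/s

V = (4/3)πr³
dV/dt = dV/dr · dr/dt = 4πr² · 7
At r = 7: dV/dt = 1372π cm³/s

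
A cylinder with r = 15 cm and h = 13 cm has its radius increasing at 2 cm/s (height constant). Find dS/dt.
172π cm²/s

S = 2πrh + 2πr² (lateral + bases)
dS/dt = (2πh + 4πr)·dr/dt = (2π·13 + 4π·15)·2
= 172π cm²/s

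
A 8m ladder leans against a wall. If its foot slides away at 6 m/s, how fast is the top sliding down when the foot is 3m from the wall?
18√55/55 ≈ 2.427 m/s

x² + y² = 8²
2x·dx/dt + 2y·dy/dt = 0
dy/dt = -x/y · dx/dt = -3/√55 · 6 = -18√55/55 m/s
The top is descending at 18√55/55 ≈ 2.427 m/s.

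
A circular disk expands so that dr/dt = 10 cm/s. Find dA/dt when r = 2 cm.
40π cm²/s

A = πr²
dA/dt = 2πr · dr/dt = 2π(2)(10) = 40π cm²/s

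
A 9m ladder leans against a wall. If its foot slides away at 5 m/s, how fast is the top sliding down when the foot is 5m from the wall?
25√14/28 ≈ 3.341 m/s

x² + y² = 9²
2x·dx/dt + 2y·dy/dt = 0
dy/dt = -x/y · dx/dt = -5/(2√14) · 5 = -25√14/28 m/s
The top is descending at 25√14/28 ≈ 3.341 m/s.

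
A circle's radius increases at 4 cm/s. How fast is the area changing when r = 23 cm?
184π cm²/s

A = πr²
dA/dt = 2πr · dr/dt = 2π(23)(4) = 184π cm²/s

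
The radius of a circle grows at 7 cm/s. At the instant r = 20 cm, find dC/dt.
14π cm/s

C = 2πr
dC/dt = 2π · dr/dt = 2π · 7 = 14π cm/s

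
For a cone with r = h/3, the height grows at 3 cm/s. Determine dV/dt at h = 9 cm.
27π cm³/s

V = (1/3)π(h/3)²h = πh³/27
dV/dt = πh²/9 · 3
At h = 9: dV/dt = 27π cm³/s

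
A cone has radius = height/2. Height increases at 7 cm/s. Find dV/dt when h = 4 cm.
28π cm³/s

V = (1/3)π(h/2)²h = πh³/12
dV/dt = πh²/4 · 7
At h = 4: dV/dt = 28π cm³/s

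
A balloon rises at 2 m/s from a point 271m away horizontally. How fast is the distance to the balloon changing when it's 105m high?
105√84466/42233 ≈ 0.7226 m/s

z² = 271² + y²
z = √(271² + 105²) = √84466
dz/dt = y/z · dy/dt = 105/√84466 · 2 = 105√84466/42233 ≈ 0.7226 m/s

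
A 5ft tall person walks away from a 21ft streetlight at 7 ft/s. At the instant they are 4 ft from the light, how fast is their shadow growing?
35/16 ft/s

By similar triangles: 21/(x+s) = 5/s
Solving: s = 5x/16
ds/dt = 5/16 · dx/dt = 5/16 · 7 = 35/16 ft/s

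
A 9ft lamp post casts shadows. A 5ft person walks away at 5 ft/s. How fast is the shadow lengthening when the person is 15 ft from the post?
25/4 ft/s

By similar triangles: 9/(x+s) = 5/s
Solving: s = 5x/4
ds/dt = 5/4 · dx/dt = 5/4 · 5 = 25/4 ft/s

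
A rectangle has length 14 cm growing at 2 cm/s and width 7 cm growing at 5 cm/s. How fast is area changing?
84 cm²/s

A = lw
dA/dt = w·dl/dt + l·dw/dt = 7·2 + 14·5 = 84 cm²/s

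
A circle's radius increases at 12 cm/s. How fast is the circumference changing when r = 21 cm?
24π cm/s

C = 2πr
dC/dt = 2π · dr/dt = 2π · 12 = 24π cm/s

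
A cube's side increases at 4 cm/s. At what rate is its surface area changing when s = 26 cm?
1248 cm²/s

A = 6s²
dA/dt = 12s · ds/dt = 12·26·4 = 1248 cm²/s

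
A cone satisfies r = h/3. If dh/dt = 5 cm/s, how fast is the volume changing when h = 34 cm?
5780π/9 cm³/s

V = (1/3)π(h/3)²h = πh³/27
dV/dt = πh²/9 · 5
At h = 34: dV/dt = 5780π/9 cm³/s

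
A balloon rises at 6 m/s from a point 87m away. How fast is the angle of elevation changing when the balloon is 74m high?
0.040015 rad/s

tan(θ) = y/87
sec²(θ) · dθ/dt = (1/87) · dy/dt
dθ/dt = cos²(θ)/87 · 6 = 87/(87² + 74²) · 6
dθ/dt = 0.040015 rad/s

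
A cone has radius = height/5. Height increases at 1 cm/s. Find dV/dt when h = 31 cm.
961π/25 cm³/s

V = (1/3)π(h/5)²h = πh³/75
dV/dt = πh²/25 · 1
At h = 31: dV/dt = 961π/25 cm³/s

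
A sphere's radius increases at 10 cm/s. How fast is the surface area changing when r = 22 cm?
1760π cm²/s

S = 4πr²
dS/dt = dS/dr · dr/dt = 8πr · 10
At r = 22: dS/dt = 1760π cm²/s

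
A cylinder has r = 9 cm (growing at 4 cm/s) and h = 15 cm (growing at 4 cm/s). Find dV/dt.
1404π cm³/s

V = πr²h
dV/dt = 2πrh·dr/dt + πr²·dh/dt
= 2π(9)(15)(4) + π(9)²(4)
= 1404π cm³/s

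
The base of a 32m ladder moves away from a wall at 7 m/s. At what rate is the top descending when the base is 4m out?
√7/3 ≈ 0.8819 m/s

x² + y² = 32²
2x·dx/dt + 2y·dy/dt = 0
dy/dt = -x/y · dx/dt = -4/(12√7) · 7 = -√7/3 m/s
The top is descending at √7/3 ≈ 0.8819 m/s.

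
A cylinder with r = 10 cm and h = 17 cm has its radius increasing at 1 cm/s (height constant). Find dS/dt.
74π cm²/s

S = 2πrh + 2πr² (lateral + bases)
dS/dt = (2πh + 4πr)·dr/dt = (2π·17 + 4π·10)·1
= 74π cm²/s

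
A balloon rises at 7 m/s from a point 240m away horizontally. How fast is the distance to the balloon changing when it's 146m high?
511√19729/19729 ≈ 3.638 m/s

z² = 240² + y²
z = √(240² + 146²) = 2√19729
dz/dt = y/z · dy/dt = 146/(2√19729) · 7 = 511√19729/19729 ≈ 3.638 m/s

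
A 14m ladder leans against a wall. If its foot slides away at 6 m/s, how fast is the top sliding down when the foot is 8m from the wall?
8√33/11 ≈ 4.178 m/s

x² + y² = 14²
2x·dx/dt + 2y·dy/dt = 0
dy/dt = -x/y · dx/dt = -8/(2√33) · 6 = -8√33/11 m/s
The top is descending at 8√33/11 ≈ 4.178 m/s.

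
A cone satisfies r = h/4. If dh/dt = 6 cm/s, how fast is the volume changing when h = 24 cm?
216π cm³/s

V = (1/3)π(h/4)²h = πh³/48
dV/dt = πh²/16 · 6
At h = 24: dV/dt = 216π cm³/s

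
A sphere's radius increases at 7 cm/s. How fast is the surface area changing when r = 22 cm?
1232π cm²/s

S = 4πr²
dS/dt = dS/dr · dr/dt = 8πr · 7
At r = 22: dS/dt = 1232π cm²/s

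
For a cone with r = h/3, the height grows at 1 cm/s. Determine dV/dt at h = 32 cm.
1024π/9 cm³/s

V = (1/3)π(h/3)²h = πh³/27
dV/dt = πh²/9 · 1
At h = 32: dV/dt = 1024π/9 cm³/s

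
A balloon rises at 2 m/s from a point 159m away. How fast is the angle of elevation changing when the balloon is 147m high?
0.006782 rad/s

tan(θ) = y/159
sec²(θ) · dθ/dt = (1/159) · dy/dt
dθ/dt = cos²(θ)/159 · 2 = 159/(159² + 147²) · 2
dθ/dt = 0.006782 rad/s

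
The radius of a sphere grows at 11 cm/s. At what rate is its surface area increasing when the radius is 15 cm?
1320π cm²/s

S = 4πr²
dS/dt = dS/dr · dr/dt = 8πr · 11
At r = 15: dS/dt = 1320π cm²/s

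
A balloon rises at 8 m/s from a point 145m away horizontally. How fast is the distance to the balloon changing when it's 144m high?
1152√41761/41761 ≈ 5.637 m/s

z² = 145² + y²
z = √(145² + 144²) = √41761
dz/dt = y/z · dy/dt = 144/√41761 · 8 = 1152√41761/41761 ≈ 5.637 m/s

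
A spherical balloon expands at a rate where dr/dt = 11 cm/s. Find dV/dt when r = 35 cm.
53900π cm³/s

V = (4/3)πr³
dV/dt = dV/dr · dr/dt = 4πr² · 11
At r = 35: dV/dt = 53900π cm³/s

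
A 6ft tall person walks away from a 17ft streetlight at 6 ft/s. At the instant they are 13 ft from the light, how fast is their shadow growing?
36/11 ft/s

By similar triangles: 17/(x+s) = 6/s
Solving: s = 6x/11
ds/dt = 6/11 · dx/dt = 6/11 · 6 = 36/11 ft/s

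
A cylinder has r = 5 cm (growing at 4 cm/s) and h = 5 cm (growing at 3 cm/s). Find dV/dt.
275π cm³/s

V = πr²h
dV/dt = 2πrh·dr/dt + πr²·dh/dt
= 2π(5)(5)(4) + π(5)²(3)
= 275π cm³/s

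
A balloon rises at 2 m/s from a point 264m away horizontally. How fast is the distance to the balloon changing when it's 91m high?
182√77977/77977 ≈ 0.6518 m/s

z² = 264² + y²
z = √(264² + 91²) = √77977
dz/dt = y/z · dy/dt = 91/√77977 · 2 = 182√77977/77977 ≈ 0.6518 m/s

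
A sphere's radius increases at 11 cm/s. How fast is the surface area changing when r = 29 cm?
2552π cm²/s

S = 4πr²
dS/dt = dS/dr · dr/dt = 8πr · 11
At r = 29: dS/dt = 2552π cm²/s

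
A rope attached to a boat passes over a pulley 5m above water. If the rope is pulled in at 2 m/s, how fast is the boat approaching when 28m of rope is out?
56√759/759 ≈ 2.033 m/s

rope² = x² + 5²
x = √(28² - 5²) = √759
dx/dt = (rope/x) · d(rope)/dt = (28/√759) · (-2) = -56√759/759 m/s
The boat approaches at 56√759/759 ≈ 2.033 m/s.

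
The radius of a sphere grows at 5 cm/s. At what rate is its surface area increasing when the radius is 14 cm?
560π cm²/s

S = 4πr²
dS/dt = dS/dr · dr/dt = 8πr · 5
At r = 14: dS/dt = 560π cm²/s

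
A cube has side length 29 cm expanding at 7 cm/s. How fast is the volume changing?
17661 cm³/s

V = s³
dV/dt = 3s² · ds/dt = 3·29²·7 = 17661 cm³/s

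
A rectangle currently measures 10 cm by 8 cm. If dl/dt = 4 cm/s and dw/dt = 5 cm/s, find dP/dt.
18 cm/s

P = 2(l + w)
dP/dt = 2(dl/dt + dw/dt) = 2(4 + 5) = 18 cm/s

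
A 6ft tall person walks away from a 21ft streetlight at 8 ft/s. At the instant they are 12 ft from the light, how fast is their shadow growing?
16/5 ft/s

By similar triangles: 21/(x+s) = 6/s
Solving: s = 6x/15
ds/dt = 6/15 · dx/dt = 2/5 · 8 = 16/5 ft/s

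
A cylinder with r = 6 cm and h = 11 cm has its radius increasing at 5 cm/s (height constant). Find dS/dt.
230π cm²/s

S = 2πrh + 2πr² (lateral + bases)
dS/dt = (2πh + 4πr)·dr/dt = (2π·11 + 4π·6)·5
= 230π cm²/s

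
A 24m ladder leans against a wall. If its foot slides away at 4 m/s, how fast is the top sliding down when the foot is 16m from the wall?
8√5/5 ≈ 3.578 m/s

x² + y² = 24²
2x·dx/dt + 2y·dy/dt = 0
dy/dt = -x/y · dx/dt = -16/(8√5) · 4 = -8√5/5 m/s
The top is descending at 8√5/5 ≈ 3.578 m/s.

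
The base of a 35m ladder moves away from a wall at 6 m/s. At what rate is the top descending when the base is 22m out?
44√741/247 ≈ 4.849 m/s

x² + y² = 35²
2x·dx/dt + 2y·dy/dt = 0
dy/dt = -x/y · dx/dt = -22/√741 · 6 = -44√741/247 m/s
The top is descending at 44√741/247 ≈ 4.849 m/s.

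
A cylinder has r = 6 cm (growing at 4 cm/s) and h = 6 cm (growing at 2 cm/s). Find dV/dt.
360π cm³/s

V = πr²h
dV/dt = 2πrh·dr/dt + πr²·dh/dt
= 2π(6)(6)(4) + π(6)²(2)
= 360π cm³/s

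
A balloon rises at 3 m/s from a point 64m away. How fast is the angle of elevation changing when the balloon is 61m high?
0.024562 rad/s

tan(θ) = y/64
sec²(θ) · dθ/dt = (1/64) · dy/dt
dθ/dt = cos²(θ)/64 · 3 = 64/(64² + 61²) · 3
dθ/dt = 0.024562 rad/s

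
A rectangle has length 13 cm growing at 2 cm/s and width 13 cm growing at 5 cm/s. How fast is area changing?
91 cm²/s

A = lw
dA/dt = w·dl/dt + l·dw/dt = 13·2 + 13·5 = 91 cm²/s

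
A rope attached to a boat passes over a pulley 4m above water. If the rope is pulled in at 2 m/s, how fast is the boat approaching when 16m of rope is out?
8√15/15 ≈ 2.066 m/s

rope² = x² + 4²
x = √(16² - 4²) = 4√15
dx/dt = (rope/x) · d(rope)/dt = (16/(4√15)) · (-2) = -8√15/15 m/s
The boat approaches at 8√15/15 ≈ 2.066 m/s.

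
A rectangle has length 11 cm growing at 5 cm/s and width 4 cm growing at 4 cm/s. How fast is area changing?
64 cm²/s

A = lw
dA/dt = w·dl/dt + l·dw/dt = 4·5 + 11·4 = 64 cm²/s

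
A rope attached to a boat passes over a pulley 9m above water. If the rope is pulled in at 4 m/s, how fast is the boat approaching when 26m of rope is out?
104√595/595 ≈ 4.264 m/s

rope² = x² + 9²
x = √(26² - 9²) = √595
dx/dt = (rope/x) · d(rope)/dt = (26/√595) · (-4) = -104√595/595 m/s
The boat approaches at 104√595/595 ≈ 4.264 m/s.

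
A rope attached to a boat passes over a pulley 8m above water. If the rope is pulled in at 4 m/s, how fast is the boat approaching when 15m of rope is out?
60√161/161 ≈ 4.729 m/s

rope² = x² + 8²
x = √(15² - 8²) = √161
dx/dt = (rope/x) · d(rope)/dt = (15/√161) · (-4) = -60√161/161 m/s
The boat approaches at 60√161/161 ≈ 4.729 m/s.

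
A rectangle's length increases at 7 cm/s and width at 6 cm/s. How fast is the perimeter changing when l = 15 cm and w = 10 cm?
26 cm/s

P = 2(l + w)
dP/dt = 2(dl/dt + dw/dt) = 2(7 + 6) = 26 cm/s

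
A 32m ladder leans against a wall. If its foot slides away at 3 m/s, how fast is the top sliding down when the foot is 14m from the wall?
7√23/23 ≈ 1.46 m/s

x² + y² = 32²
2x·dx/dt + 2y·dy/dt = 0
dy/dt = -x/y · dx/dt = -14/(6√23) · 3 = -7√23/23 m/s
The top is descending at 7√23/23 ≈ 1.46 m/s.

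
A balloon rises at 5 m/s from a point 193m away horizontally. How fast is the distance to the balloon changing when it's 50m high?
250√39749/39749 ≈ 1.254 m/s

z² = 193² + y²
z = √(193² + 50²) = √39749
dz/dt = y/z · dy/dt = 50/√39749 · 5 = 250√39749/39749 ≈ 1.254 m/s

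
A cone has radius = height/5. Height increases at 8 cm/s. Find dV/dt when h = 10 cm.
32π cm³/s

V = (1/3)π(h/5)²h = πh³/75
dV/dt = πh²/25 · 8
At h = 10: dV/dt = 32π cm³/s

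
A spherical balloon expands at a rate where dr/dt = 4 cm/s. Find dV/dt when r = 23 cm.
8464π cm³/s

V = (4/3)πr³
dV/dt = dV/dr · dr/dt = 4πr² · 4
At r = 23: dV/dt = 8464π cm³/s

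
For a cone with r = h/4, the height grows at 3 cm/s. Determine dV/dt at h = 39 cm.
4563π/16 cm³/s

V = (1/3)π(h/4)²h = πh³/48
dV/dt = πh²/16 · 3
At h = 39: dV/dt = 4563π/16 cm³/s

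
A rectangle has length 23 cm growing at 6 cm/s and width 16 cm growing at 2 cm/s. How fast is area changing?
142 cm²/s

A = lw
dA/dt = w·dl/dt + l·dw/dt = 16·6 + 23·2 = 142 cm²/s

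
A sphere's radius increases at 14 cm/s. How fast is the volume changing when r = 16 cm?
14336π cm³/s

V = (4/3)πr³
dV/dt = dV/dr · dr/dt = 4πr² · 14
At r = 16: dV/dt = 14336π cm³/s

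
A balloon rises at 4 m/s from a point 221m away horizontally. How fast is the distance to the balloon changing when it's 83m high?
166√55730/27865 ≈ 1.406 m/s

z² = 221² + y²
z = √(221² + 83²) = √55730
dz/dt = y/z · dy/dt = 83/√55730 · 4 = 166√55730/27865 ≈ 1.406 m/s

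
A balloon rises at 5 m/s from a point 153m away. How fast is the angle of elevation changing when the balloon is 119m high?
0.020362 rad/s

tan(θ) = y/153
sec²(θ) · dθ/dt = (1/153) · dy/dt
dθ/dt = cos²(θ)/153 · 5 = 153/(153² + 119²) · 5
dθ/dt = 0.020362 rad/s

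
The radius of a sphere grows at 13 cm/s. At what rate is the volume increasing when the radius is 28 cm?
40768π cm³/s

V = (4/3)πr³
dV/dt = dV/dr · dr/dt = 4πr² · 13
At r = 28: dV/dt = 40768π cm³/s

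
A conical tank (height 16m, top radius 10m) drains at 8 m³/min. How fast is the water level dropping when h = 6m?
128/(225π) ≈ 0.1811 m/min

r/h = 10/16, so r = (5/8)h
V = (1/3)πr²h = (1/3)π((5/8)h)²h = (25/192)πh³
dV/dh = (25/64)πh²
dh/dt = (dV/dt)/(dV/dh) = -8/((25/64)π·6²) = -128/(225π) m/min
The level is dropping at 128/(225π) ≈ 0.1811 m/min.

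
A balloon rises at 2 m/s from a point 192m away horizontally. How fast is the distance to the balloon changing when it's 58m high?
58√10057/10057 ≈ 0.5784 m/s

z² = 192² + y²
z = √(192² + 58²) = 2√10057
dz/dt = y/z · dy/dt = 58/(2√10057) · 2 = 58√10057/10057 ≈ 0.5784 m/s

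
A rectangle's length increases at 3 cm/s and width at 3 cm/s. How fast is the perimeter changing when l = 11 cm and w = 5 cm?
12 cm/s

P = 2(l + w)
dP/dt = 2(dl/dt + dw/dt) = 2(3 + 3) = 12 cm/s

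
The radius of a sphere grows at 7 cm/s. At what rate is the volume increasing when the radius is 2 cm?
112π cm³/s

V = (4/3)πr³
dV/dt = dV/dr · dr/dt = 4πr² · 7
At r = 2: dV/dt = 112π cm³/s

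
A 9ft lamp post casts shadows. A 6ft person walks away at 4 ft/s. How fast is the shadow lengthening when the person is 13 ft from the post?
8 ft/s

By similar triangles: 9/(x+s) = 6/s
Solving: s = 6x/3
ds/dt = 6/3 · dx/dt = 2 · 4 = 8 ft/s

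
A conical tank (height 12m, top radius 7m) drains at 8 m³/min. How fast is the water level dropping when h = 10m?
288/(1225π) ≈ 0.07484 m/min

r/h = 7/12, so r = (7/12)h
V = (1/3)πr²h = (1/3)π((7/12)h)²h = (49/432)πh³
dV/dh = (49/144)πh²
dh/dt = (dV/dt)/(dV/dh) = -8/((49/144)π·10²) = -288/(1225π) m/min
The level is dropping at 288/(1225π) ≈ 0.07484 m/min.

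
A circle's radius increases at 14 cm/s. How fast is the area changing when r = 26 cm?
728π cm²/s

A = πr²
dA/dt = 2πr · dr/dt = 2π(26)(14) = 728π cm²/s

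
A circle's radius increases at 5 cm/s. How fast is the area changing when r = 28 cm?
280π cm²/s

A = πr²
dA/dt = 2πr · dr/dt = 2π(28)(5) = 280π cm²/s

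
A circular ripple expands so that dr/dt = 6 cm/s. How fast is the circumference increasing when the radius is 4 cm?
12π cm/s

C = 2πr
dC/dt = 2π · dr/dt = 2π · 6 = 12π cm/s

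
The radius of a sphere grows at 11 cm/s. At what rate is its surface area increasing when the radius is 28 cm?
2464π cm²/s

S = 4πr²
dS/dt = dS/dr · dr/dt = 8πr · 11
At r = 28: dS/dt = 2464π cm²/s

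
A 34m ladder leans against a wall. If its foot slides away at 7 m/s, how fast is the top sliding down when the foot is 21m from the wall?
147√715/715 ≈ 5.497 m/s

x² + y² = 34²
2x·dx/dt + 2y·dy/dt = 0
dy/dt = -x/y · dx/dt = -21/√715 · 7 = -147√715/715 m/s
The top is descending at 147√715/715 ≈ 5.497 m/s.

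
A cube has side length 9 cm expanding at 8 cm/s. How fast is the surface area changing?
864 cm²/s

A = 6s²
dA/dt = 12s · ds/dt = 12·9·8 = 864 cm²/s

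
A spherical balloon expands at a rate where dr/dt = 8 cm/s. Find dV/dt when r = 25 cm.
20000π cm³/s

V = (4/3)πr³
dV/dt = dV/dr · dr/dt = 4πr² · 8
At r = 25: dV/dt = 20000π cm³/s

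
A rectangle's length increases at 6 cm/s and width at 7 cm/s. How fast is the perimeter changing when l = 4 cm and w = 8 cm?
26 cm/s

P = 2(l + w)
dP/dt = 2(dl/dt + dw/dt) = 2(6 + 7) = 26 cm/s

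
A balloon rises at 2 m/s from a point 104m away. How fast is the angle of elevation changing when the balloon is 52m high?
0.015385 rad/s

tan(θ) = y/104
sec²(θ) · dθ/dt = (1/104) · dy/dt
dθ/dt = cos²(θ)/104 · 2 = 104/(104² + 52²) · 2
dθ/dt = 0.015385 rad/s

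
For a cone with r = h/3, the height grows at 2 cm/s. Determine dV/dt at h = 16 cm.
512π/9 cm³/s

V = (1/3)π(h/3)²h = πh³/27
dV/dt = πh²/9 · 2
At h = 16: dV/dt = 512π/9 cm³/s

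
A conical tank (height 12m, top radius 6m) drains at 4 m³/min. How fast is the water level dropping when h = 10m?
4/(25π) ≈ 0.05093 m/min

r/h = 6/12, so r = (1/2)h
V = (1/3)πr²h = (1/3)π((1/2)h)²h = (1/12)πh³
dV/dh = (1/4)πh²
dh/dt = (dV/dt)/(dV/dh) = -4/((1/4)π·10²) = -4/(25π) m/min
The level is dropping at 4/(25π) ≈ 0.05093 m/min.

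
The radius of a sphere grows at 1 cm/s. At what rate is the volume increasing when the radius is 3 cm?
36π cm³/s

V = (4/3)πr³
dV/dt = dV/dr · dr/dt = 4πr² · 1
At r = 3: dV/dt = 36π cm³/s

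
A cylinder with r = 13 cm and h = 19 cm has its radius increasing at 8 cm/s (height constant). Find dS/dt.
720π cm²/s

S = 2πrh + 2πr² (lateral + bases)
dS/dt = (2πh + 4πr)·dr/dt = (2π·19 + 4π·13)·8
= 720π cm²/s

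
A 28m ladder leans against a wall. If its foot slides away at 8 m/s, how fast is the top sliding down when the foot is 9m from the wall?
72√703/703 ≈ 2.716 m/s

x² + y² = 28²
2x·dx/dt + 2y·dy/dt = 0
dy/dt = -x/y · dx/dt = -9/√703 · 8 = -72√703/703 m/s
The top is descending at 72√703/703 ≈ 2.716 m/s.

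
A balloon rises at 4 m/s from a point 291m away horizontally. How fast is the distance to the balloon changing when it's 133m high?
266√102370/51185 ≈ 1.663 m/s

z² = 291² + y²
z = √(291² + 133²) = √102370
dz/dt = y/z · dy/dt = 133/√102370 · 4 = 266√102370/51185 ≈ 1.663 m/s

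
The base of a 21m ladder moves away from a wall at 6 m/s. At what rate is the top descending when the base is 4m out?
24√17/85 ≈ 1.164 m/s

x² + y² = 21²
2x·dx/dt + 2y·dy/dt = 0
dy/dt = -x/y · dx/dt = -4/(5√17) · 6 = -24√17/85 m/s
The top is descending at 24√17/85 ≈ 1.164 m/s.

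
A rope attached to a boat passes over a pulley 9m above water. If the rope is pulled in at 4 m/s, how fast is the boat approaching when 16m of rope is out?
64√7/35 ≈ 4.838 m/s

rope² = x² + 9²
x = √(16² - 9²) = 5√7
dx/dt = (rope/x) · d(rope)/dt = (16/(5√7)) · (-4) = -64√7/35 m/s
The boat approaches at 64√7/35 ≈ 4.838 m/s.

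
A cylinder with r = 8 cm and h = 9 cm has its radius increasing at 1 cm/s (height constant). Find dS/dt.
50π cm²/s

S = 2πrh + 2πr² (lateral + bases)
dS/dt = (2πh + 4πr)·dr/dt = (2π·9 + 4π·8)·1
= 50π cm²/s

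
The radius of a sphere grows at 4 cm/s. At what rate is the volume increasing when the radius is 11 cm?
1936π cm³/s

V = (4/3)πr³
dV/dt = dV/dr · dr/dt = 4πr² · 4
At r = 11: dV/dt = 1936π cm³/s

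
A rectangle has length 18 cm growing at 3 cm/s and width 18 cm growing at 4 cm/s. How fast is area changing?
126 cm²/s

A = lw
dA/dt = w·dl/dt + l·dw/dt = 18·3 + 18·4 = 126 cm²/s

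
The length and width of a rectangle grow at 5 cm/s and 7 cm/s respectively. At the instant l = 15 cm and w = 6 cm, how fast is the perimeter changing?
24 cm/s

P = 2(l + w)
dP/dt = 2(dl/dt + dw/dt) = 2(5 + 7) = 24 cm/s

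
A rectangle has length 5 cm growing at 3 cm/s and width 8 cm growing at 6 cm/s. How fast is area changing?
54 cm²/s

A = lw
dA/dt = w·dl/dt + l·dw/dt = 8·3 + 5·6 = 54 cm²/s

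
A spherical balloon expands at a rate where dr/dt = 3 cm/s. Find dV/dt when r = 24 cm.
6912π cm³/s

V = (4/3)πr³
dV/dt = dV/dr · dr/dt = 4πr² · 3
At r = 24: dV/dt = 6912π cm³/s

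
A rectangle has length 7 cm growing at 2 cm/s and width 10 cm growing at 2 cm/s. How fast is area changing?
34 cm²/s

A = lw
dA/dt = w·dl/dt + l·dw/dt = 10·2 + 7·2 = 34 cm²/s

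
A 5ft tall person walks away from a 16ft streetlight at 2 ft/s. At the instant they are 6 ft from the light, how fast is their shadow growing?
10/11 ft/s

By similar triangles: 16/(x+s) = 5/s
Solving: s = 5x/11
ds/dt = 5/11 · dx/dt = 5/11 · 2 = 10/11 ft/s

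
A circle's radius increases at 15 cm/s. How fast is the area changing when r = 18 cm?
540π cm²/s

A = πr²
dA/dt = 2πr · dr/dt = 2π(18)(15) = 540π cm²/s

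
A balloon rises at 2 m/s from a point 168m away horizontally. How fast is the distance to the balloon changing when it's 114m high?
38√1145/1145 ≈ 1.123 m/s

z² = 168² + y²
z = √(168² + 114²) = 6√1145
dz/dt = y/z · dy/dt = 114/(6√1145) · 2 = 38√1145/1145 ≈ 1.123 m/s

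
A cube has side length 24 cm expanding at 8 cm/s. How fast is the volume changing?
13824 cm³/s

V = s³
dV/dt = 3s² · ds/dt = 3·24²·8 = 13824 cm³/s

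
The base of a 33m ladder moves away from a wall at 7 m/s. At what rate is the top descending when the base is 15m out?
35√6/24 ≈ 3.572 m/s

x² + y² = 33²
2x·dx/dt + 2y·dy/dt = 0
dy/dt = -x/y · dx/dt = -15/(12√6) · 7 = -35√6/24 m/s
The top is descending at 35√6/24 ≈ 3.572 m/s.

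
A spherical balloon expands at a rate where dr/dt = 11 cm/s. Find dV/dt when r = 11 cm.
5324π cm³/s

V = (4/3)πr³
dV/dt = dV/dr · dr/dt = 4πr² · 11
At r = 11: dV/dt = 5324π cm³/s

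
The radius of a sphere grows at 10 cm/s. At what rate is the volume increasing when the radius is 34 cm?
46240π cm³/s

V = (4/3)πr³
dV/dt = dV/dr · dr/dt = 4πr² · 10
At r = 34: dV/dt = 46240π cm³/s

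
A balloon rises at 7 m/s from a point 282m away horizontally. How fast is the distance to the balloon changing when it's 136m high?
476√145/1885 ≈ 3.041 m/s

z² = 282² + y²
z = √(282² + 136²) = 26√145
dz/dt = y/z · dy/dt = 136/(26√145) · 7 = 476√145/1885 ≈ 3.041 m/s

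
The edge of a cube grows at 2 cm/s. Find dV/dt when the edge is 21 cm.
2646 cm³/s

V = s³
dV/dt = 3s² · ds/dt = 3·21²·2 = 2646 cm³/s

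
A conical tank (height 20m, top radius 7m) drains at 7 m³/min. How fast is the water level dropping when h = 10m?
4/(7π) ≈ 0.1819 m/min

r/h = 7/20, so r = (7/20)h
V = (1/3)πr²h = (1/3)π((7/20)h)²h = (49/1200)πh³
dV/dh = (49/400)πh²
dh/dt = (dV/dt)/(dV/dh) = -7/((49/400)π·10²) = -4/(7π) m/min
The level is dropping at 4/(7π) ≈ 0.1819 m/min.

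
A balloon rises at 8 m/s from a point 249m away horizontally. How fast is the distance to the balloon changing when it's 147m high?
196√9290/4645 ≈ 4.067 m/s

z² = 249² + y²
z = √(249² + 147²) = 3√9290
dz/dt = y/z · dy/dt = 147/(3√9290) · 8 = 196√9290/4645 ≈ 4.067 m/s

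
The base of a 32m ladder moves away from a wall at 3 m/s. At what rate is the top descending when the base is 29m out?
29√183/61 ≈ 6.431 m/s

x² + y² = 32²
2x·dx/dt + 2y·dy/dt = 0
dy/dt = -x/y · dx/dt = -29/√183 · 3 = -29√183/61 m/s
The top is descending at 29√183/61 ≈ 6.431 m/s.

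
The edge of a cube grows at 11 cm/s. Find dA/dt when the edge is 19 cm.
2508 cm²/s

A = 6s²
dA/dt = 12s · ds/dt = 12·19·11 = 2508 cm²/s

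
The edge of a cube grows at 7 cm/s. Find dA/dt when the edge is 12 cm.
1008 cm²/s

A = 6s²
dA/dt = 12s · ds/dt = 12·12·7 = 1008 cm²/s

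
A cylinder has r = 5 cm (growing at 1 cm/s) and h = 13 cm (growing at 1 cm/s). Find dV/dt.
155π cm³/s

V = πr²h
dV/dt = 2πrh·dr/dt + πr²·dh/dt
= 2π(5)(13)(1) + π(5)²(1)
= 155π cm³/s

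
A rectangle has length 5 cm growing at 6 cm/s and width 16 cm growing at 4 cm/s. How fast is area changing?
116 cm²/s

A = lw
dA/dt = w·dl/dt + l·dw/dt = 16·6 + 5·4 = 116 cm²/s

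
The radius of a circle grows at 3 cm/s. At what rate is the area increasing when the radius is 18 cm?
108π cm²/s

A = πr²
dA/dt = 2πr · dr/dt = 2π(18)(3) = 108π cm²/s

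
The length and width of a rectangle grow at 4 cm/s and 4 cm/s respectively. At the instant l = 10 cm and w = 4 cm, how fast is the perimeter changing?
16 cm/s

P = 2(l + w)
dP/dt = 2(dl/dt + dw/dt) = 2(4 + 4) = 16 cm/s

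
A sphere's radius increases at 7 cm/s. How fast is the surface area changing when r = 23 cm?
1288π cm²/s

S = 4πr²
dS/dt = dS/dr · dr/dt = 8πr · 7
At r = 23: dS/dt = 1288π cm²/s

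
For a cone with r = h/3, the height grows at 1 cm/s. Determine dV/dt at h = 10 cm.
100π/9 cm³/s

V = (1/3)π(h/3)²h = πh³/27
dV/dt = πh²/9 · 1
At h = 10: dV/dt = 100π/9 cm³/s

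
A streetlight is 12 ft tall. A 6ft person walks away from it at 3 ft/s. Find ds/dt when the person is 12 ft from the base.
3 ft/s

By similar triangles: 12/(x+s) = 6/s
Solving: s = 6x/6
ds/dt = 6/6 · dx/dt = 1 · 3 = 3 ft/s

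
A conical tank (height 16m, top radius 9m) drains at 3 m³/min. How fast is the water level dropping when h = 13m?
256/(4563π) ≈ 0.01786 m/min

r/h = 9/16, so r = (9/16)h
V = (1/3)πr²h = (1/3)π((9/16)h)²h = (27/256)πh³
dV/dh = (81/256)πh²
dh/dt = (dV/dt)/(dV/dh) = -3/((81/256)π·13²) = -256/(4563π) m/min
The level is dropping at 256/(4563π) ≈ 0.01786 m/min.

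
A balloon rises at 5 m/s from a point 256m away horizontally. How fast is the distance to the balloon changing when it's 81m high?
405√72097/72097 ≈ 1.508 m/s

z² = 256² + y²
z = √(256² + 81²) = √72097
dz/dt = y/z · dy/dt = 81/√72097 · 5 = 405√72097/72097 ≈ 1.508 m/s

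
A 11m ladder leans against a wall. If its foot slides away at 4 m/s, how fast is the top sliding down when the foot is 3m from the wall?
3√7/7 ≈ 1.134 m/s

x² + y² = 11²
2x·dx/dt + 2y·dy/dt = 0
dy/dt = -x/y · dx/dt = -3/(4√7) · 4 = -3√7/7 m/s
The top is descending at 3√7/7 ≈ 1.134 m/s.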